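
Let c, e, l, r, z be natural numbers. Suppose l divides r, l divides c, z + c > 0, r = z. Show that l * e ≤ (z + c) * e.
r = z and l divides r, hence l divides z. l divides c, so l divides z + c. Because z + c > 0, l ≤ z + c. By multiplying by a non-negative, l * e ≤ (z + c) * e.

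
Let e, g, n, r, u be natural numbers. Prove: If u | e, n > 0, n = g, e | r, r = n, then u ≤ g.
r = n and e | r, therefore e | n. u | e, so u | n. n > 0, so u ≤ n. Since n = g, u ≤ g.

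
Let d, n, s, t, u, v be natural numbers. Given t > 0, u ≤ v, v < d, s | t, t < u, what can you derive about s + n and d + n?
s + n < d + n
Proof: Since s | t and t > 0, s ≤ t. t < u and u ≤ v, therefore t < v. Since v < d, t < d. Since s ≤ t, s < d. Then s + n < d + n.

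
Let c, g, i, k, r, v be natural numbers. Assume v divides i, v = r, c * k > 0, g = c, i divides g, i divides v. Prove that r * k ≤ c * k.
From i divides v and v divides i, i = v. Because v = r, i = r. Because g = c and i divides g, i divides c. i = r, so r divides c. Then r * k divides c * k. From c * k > 0, r * k ≤ c * k.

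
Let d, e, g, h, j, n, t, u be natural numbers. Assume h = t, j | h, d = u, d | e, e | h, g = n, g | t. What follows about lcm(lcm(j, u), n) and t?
lcm(lcm(j, u), n) | t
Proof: From d | e and e | h, d | h. d = u, so u | h. Because j | h, lcm(j, u) | h. Since h = t, lcm(j, u) | t. Because g = n and g | t, n | t. lcm(j, u) | t, so lcm(lcm(j, u), n) | t.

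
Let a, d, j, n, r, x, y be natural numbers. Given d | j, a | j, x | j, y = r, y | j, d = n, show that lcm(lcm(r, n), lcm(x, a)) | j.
Since y = r and y | j, r | j. Since d = n and d | j, n | j. r | j, so lcm(r, n) | j. Because x | j and a | j, lcm(x, a) | j. Since lcm(r, n) | j, lcm(lcm(r, n), lcm(x, a)) | j.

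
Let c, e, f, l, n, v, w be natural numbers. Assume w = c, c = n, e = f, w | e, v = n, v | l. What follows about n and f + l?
n | f + l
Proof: w = c and c = n, thus w = n. e = f and w | e, thus w | f. w = n, so n | f. Since v = n and v | l, n | l. n | f, so n | f + l.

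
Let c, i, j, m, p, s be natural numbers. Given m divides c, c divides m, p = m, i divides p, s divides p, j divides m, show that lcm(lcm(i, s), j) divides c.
From m divides c and c divides m, m = c. Because i divides p and s divides p, lcm(i, s) divides p. p = m, so lcm(i, s) divides m. j divides m, so lcm(lcm(i, s), j) divides m. m = c, so lcm(lcm(i, s), j) divides c.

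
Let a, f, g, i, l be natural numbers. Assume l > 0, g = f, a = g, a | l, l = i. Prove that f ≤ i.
a = g and a | l, so g | l. Since l > 0, g ≤ l. l = i, so g ≤ i. Because g = f, f ≤ i.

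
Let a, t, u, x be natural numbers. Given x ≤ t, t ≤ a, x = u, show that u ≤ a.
x = u and x ≤ t, so u ≤ t. Since t ≤ a, u ≤ a.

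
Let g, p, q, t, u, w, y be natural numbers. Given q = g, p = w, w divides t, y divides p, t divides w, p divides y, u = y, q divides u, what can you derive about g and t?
g divides t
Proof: From y divides p and p divides y, y = p. p = w, so y = w. w divides t and t divides w, hence w = t. y = w, so y = t. u = y and q divides u, so q divides y. q = g, so g divides y. Since y = t, g divides t.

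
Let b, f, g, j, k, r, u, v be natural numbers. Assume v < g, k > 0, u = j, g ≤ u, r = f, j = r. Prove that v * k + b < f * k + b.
j = r and r = f, hence j = f. Since u = j, u = f. Because v < g and g ≤ u, v < u. Since u = f, v < f. Combining with k > 0, by multiplying by a positive, v * k < f * k. Then v * k + b < f * k + b.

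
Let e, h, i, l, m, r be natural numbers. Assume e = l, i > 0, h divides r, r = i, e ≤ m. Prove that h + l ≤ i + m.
Because r = i and h divides r, h divides i. Since i > 0, h ≤ i. From e = l and e ≤ m, l ≤ m. Since h ≤ i, h + l ≤ i + m.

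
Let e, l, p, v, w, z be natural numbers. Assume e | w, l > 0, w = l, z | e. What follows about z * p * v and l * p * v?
z * p * v ≤ l * p * v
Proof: z | e and e | w, therefore z | w. Since w = l, z | l. Since l > 0, z ≤ l. Then z * p ≤ l * p. Then z * p * v ≤ l * p * v.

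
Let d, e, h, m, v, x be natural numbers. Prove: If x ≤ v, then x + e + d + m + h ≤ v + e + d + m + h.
x ≤ v, thus x + e ≤ v + e. Then x + e + d ≤ v + e + d. Then x + e + d + m ≤ v + e + d + m. Then x + e + d + m + h ≤ v + e + d + m + h.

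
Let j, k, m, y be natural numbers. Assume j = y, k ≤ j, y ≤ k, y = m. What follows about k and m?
k = m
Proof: Since j = y and k ≤ j, k ≤ y. y ≤ k, so k = y. Since y = m, k = m.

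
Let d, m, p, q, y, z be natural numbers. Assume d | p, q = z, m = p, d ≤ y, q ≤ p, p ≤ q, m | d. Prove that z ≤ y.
Because p ≤ q and q ≤ p, p = q. Since q = z, p = z. Because m = p and m | d, p | d. From d | p, d = p. d ≤ y, so p ≤ y. p = z, so z ≤ y.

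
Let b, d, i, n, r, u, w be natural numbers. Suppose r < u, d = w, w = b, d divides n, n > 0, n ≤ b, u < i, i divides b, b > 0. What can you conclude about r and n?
r < n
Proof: d = w and w = b, so d = b. d divides n and n > 0, thus d ≤ n. Since d = b, b ≤ n. n ≤ b, so b = n. i divides b and b > 0, so i ≤ b. u < i, so u < b. b = n, so u < n. Since r < u, r < n.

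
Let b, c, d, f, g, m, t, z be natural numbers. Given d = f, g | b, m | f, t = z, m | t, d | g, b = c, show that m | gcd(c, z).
d = f and d | g, so f | g. Since m | f, m | g. b = c and g | b, therefore g | c. From m | g, m | c. Because t = z and m | t, m | z. From m | c, m | gcd(c, z).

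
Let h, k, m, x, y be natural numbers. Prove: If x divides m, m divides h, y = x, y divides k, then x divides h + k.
Since x divides m and m divides h, x divides h. From y = x and y divides k, x divides k. x divides h, so x divides h + k.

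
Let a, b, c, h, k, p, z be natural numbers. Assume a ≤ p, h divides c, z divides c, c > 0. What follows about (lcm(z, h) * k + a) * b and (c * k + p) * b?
(lcm(z, h) * k + a) * b ≤ (c * k + p) * b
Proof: z divides c and h divides c, therefore lcm(z, h) divides c. Because c > 0, lcm(z, h) ≤ c. By multiplying by a non-negative, lcm(z, h) * k ≤ c * k. Since a ≤ p, lcm(z, h) * k + a ≤ c * k + p. By multiplying by a non-negative, (lcm(z, h) * k + a) * b ≤ (c * k + p) * b.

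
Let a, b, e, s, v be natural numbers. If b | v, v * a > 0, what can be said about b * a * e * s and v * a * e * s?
b * a * e * s ≤ v * a * e * s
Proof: Because b | v, b * a | v * a. Since v * a > 0, b * a ≤ v * a. Then b * a * e ≤ v * a * e. Then b * a * e * s ≤ v * a * e * s.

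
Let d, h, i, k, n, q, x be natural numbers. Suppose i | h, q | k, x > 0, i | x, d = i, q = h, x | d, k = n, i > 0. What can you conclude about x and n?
x | n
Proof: i | x and x > 0, therefore i ≤ x. d = i and x | d, therefore x | i. i > 0, so x ≤ i. Since i ≤ x, i = x. k = n and q | k, hence q | n. Because q = h, h | n. i | h, so i | n. Since i = x, x | n.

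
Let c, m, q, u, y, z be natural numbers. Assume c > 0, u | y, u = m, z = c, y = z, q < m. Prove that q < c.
y = z and u | y, thus u | z. u = m, so m | z. Since z = c, m | c. c > 0, so m ≤ c. Because q < m, q < c.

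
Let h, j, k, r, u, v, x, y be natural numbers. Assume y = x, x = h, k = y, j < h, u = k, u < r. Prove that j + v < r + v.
u = k and k = y, therefore u = y. Since y = x, u = x. x = h, so u = h. Because u < r, h < r. Since j < h, j < r. Then j + v < r + v.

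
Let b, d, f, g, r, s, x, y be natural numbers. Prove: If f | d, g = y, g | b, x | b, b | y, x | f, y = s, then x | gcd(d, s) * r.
From x | f and f | d, x | d. g = y and g | b, hence y | b. Since b | y, b = y. From y = s, b = s. Since x | b, x | s. Since x | d, x | gcd(d, s). Then x | gcd(d, s) * r.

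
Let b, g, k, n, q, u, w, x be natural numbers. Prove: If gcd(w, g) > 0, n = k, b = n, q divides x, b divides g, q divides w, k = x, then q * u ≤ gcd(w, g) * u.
Because b = n and n = k, b = k. b divides g, so k divides g. Since k = x, x divides g. q divides x, so q divides g. q divides w, so q divides gcd(w, g). Because gcd(w, g) > 0, q ≤ gcd(w, g). By multiplying by a non-negative, q * u ≤ gcd(w, g) * u.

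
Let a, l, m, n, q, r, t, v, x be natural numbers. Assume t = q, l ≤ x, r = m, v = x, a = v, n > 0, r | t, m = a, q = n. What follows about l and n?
l ≤ n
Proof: a = v and v = x, thus a = x. r = m and m = a, hence r = a. t = q and r | t, thus r | q. q = n, so r | n. r = a, so a | n. Since a = x, x | n. From n > 0, x ≤ n. l ≤ x, so l ≤ n.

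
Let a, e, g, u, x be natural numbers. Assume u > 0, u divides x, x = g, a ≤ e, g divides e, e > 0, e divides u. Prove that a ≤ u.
e divides u and u > 0, therefore e ≤ u. x = g and u divides x, therefore u divides g. Since g divides e, u divides e. Since e > 0, u ≤ e. Since e ≤ u, e = u. a ≤ e, so a ≤ u.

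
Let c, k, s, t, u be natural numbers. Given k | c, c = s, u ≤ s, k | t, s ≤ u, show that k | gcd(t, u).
s ≤ u and u ≤ s, therefore s = u. c = s, so c = u. k | c, so k | u. k | t, so k | gcd(t, u).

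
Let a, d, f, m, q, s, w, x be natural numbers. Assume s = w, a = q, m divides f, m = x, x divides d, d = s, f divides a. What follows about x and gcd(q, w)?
x divides gcd(q, w)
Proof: Since m = x and m divides f, x divides f. Since f divides a, x divides a. From a = q, x divides q. d = s and s = w, thus d = w. x divides d, so x divides w. Since x divides q, x divides gcd(q, w).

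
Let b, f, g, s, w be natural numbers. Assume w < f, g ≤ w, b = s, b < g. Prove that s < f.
b = s and b < g, therefore s < g. Since g ≤ w, s < w. w < f, so s < f.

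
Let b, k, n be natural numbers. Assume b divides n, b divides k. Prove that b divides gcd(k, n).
b divides k and b divides n. Because common divisors divide the gcd, b divides gcd(k, n).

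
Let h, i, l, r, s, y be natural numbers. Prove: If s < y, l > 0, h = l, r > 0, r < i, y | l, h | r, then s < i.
From y | l and l > 0, y ≤ l. s < y, so s < l. Since h = l and h | r, l | r. Because r > 0, l ≤ r. Since r < i, l < i. Since s < l, s < i.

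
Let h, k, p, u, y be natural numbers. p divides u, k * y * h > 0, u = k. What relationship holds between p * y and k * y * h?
p * y ≤ k * y * h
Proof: Because u = k and p divides u, p divides k. Then p * y divides k * y. Then p * y divides k * y * h. k * y * h > 0, so p * y ≤ k * y * h.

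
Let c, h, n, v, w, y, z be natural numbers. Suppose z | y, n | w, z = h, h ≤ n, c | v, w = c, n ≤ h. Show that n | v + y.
w = c and n | w, therefore n | c. c | v, so n | v. h ≤ n and n ≤ h, thus h = n. z = h and z | y, hence h | y. h = n, so n | y. Since n | v, n | v + y.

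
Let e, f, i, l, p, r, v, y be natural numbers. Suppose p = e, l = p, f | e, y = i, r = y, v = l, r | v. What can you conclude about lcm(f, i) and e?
lcm(f, i) | e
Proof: l = p and p = e, thus l = e. From r = y and r | v, y | v. v = l, so y | l. y = i, so i | l. Because l = e, i | e. f | e, so lcm(f, i) | e.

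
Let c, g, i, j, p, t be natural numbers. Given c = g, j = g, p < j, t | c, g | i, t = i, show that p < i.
t = i and t | c, so i | c. Since c = g, i | g. g | i, so g = i. From j = g, j = i. Since p < j, p < i.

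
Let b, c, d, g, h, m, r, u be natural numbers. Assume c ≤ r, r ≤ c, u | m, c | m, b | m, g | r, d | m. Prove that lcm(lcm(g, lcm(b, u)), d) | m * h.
Because c ≤ r and r ≤ c, c = r. Since c | m, r | m. g | r, so g | m. b | m and u | m, therefore lcm(b, u) | m. Since g | m, lcm(g, lcm(b, u)) | m. Since d | m, lcm(lcm(g, lcm(b, u)), d) | m. Then lcm(lcm(g, lcm(b, u)), d) | m * h.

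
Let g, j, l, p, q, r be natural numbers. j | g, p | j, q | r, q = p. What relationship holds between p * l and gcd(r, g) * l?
p * l | gcd(r, g) * l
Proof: From q = p and q | r, p | r. p | j and j | g, hence p | g. Since p | r, p | gcd(r, g). Then p * l | gcd(r, g) * l.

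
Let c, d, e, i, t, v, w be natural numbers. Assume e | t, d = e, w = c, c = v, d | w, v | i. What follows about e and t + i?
e | t + i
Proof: w = c and c = v, thus w = v. Since d | w, d | v. From v | i, d | i. d = e, so e | i. Since e | t, e | t + i.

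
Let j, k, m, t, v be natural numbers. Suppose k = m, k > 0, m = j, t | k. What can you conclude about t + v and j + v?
t + v ≤ j + v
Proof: Because k = m and m = j, k = j. t | k and k > 0, thus t ≤ k. k = j, so t ≤ j. Then t + v ≤ j + v.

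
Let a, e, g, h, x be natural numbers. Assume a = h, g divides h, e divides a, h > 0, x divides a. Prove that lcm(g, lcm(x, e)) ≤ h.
x divides a and e divides a, thus lcm(x, e) divides a. Since a = h, lcm(x, e) divides h. Since g divides h, lcm(g, lcm(x, e)) divides h. h > 0, so lcm(g, lcm(x, e)) ≤ h.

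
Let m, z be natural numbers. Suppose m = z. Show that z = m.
m = z. By symmetry, z = m.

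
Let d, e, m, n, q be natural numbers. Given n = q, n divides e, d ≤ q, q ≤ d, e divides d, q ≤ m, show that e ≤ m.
n = q and n divides e, hence q divides e. Because d ≤ q and q ≤ d, d = q. Since e divides d, e divides q. Since q divides e, q = e. Since q ≤ m, e ≤ m.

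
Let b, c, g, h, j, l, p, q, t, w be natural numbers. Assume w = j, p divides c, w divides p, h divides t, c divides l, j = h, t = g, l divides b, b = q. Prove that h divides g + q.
t = g and h divides t, therefore h divides g. From w = j and j = h, w = h. Since w divides p, h divides p. Since p divides c, h divides c. Since c divides l, h divides l. l divides b, so h divides b. b = q, so h divides q. Since h divides g, h divides g + q.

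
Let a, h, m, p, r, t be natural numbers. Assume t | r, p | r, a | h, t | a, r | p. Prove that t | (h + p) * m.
t | a and a | h, so t | h. From r | p and p | r, r = p. t | r, so t | p. Since t | h, t | h + p. Then t | (h + p) * m.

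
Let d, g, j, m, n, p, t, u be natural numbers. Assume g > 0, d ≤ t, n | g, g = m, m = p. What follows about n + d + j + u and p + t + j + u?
n + d + j + u ≤ p + t + j + u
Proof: g = m and m = p, thus g = p. Since n | g and g > 0, n ≤ g. g = p, so n ≤ p. d ≤ t, thus d + j ≤ t + j. Then d + j + u ≤ t + j + u. n ≤ p, so n + d + j + u ≤ p + t + j + u.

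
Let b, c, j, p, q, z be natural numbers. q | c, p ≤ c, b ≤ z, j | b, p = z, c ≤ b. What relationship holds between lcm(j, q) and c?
lcm(j, q) | c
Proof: Because p = z and p ≤ c, z ≤ c. Since b ≤ z, b ≤ c. Because c ≤ b, b = c. Since j | b, j | c. q | c, so lcm(j, q) | c.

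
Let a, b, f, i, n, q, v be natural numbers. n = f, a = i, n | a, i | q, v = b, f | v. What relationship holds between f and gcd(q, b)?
f | gcd(q, b)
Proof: Since a = i and n | a, n | i. i | q, so n | q. Since n = f, f | q. Since v = b and f | v, f | b. Since f | q, f | gcd(q, b).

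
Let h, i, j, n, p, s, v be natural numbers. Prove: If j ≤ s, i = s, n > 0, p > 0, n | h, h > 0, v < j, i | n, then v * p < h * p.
v < j and j ≤ s, therefore v < s. i | n and n > 0, hence i ≤ n. n | h and h > 0, thus n ≤ h. i ≤ n, so i ≤ h. i = s, so s ≤ h. Since v < s, v < h. Since p > 0, v * p < h * p.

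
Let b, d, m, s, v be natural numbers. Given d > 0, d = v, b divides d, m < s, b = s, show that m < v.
b = s and b divides d, thus s divides d. Since d > 0, s ≤ d. m < s, so m < d. d = v, so m < v.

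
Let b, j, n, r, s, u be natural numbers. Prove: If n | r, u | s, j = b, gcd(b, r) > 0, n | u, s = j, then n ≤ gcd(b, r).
s = j and j = b, thus s = b. n | u and u | s, hence n | s. Because s = b, n | b. n | r, so n | gcd(b, r). gcd(b, r) > 0, so n ≤ gcd(b, r).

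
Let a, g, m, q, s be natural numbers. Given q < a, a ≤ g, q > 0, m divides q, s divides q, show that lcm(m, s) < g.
Because m divides q and s divides q, lcm(m, s) divides q. From q > 0, lcm(m, s) ≤ q. Because q < a and a ≤ g, q < g. lcm(m, s) ≤ q, so lcm(m, s) < g.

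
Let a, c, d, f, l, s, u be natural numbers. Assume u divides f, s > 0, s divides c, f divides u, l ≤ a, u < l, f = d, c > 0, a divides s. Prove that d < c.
u divides f and f divides u, hence u = f. f = d, so u = d. u < l and l ≤ a, therefore u < a. From a divides s and s > 0, a ≤ s. u < a, so u < s. From s divides c and c > 0, s ≤ c. u < s, so u < c. From u = d, d < c.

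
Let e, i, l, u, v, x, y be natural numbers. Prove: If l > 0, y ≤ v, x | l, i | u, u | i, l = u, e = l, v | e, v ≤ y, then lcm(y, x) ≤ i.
From u | i and i | u, u = i. Since l = u, l = i. v ≤ y and y ≤ v, thus v = y. e = l and v | e, so v | l. v = y, so y | l. x | l, so lcm(y, x) | l. l > 0, so lcm(y, x) ≤ l. l = i, so lcm(y, x) ≤ i.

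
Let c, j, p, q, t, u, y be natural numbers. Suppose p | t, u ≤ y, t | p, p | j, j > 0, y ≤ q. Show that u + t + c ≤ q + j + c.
Because u ≤ y and y ≤ q, u ≤ q. Because p | t and t | p, p = t. Since p | j, t | j. Since j > 0, t ≤ j. Since u ≤ q, u + t ≤ q + j. Then u + t + c ≤ q + j + c.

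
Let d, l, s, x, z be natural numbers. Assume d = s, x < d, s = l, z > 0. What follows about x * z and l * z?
x * z < l * z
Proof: Since d = s and x < d, x < s. s = l, so x < l. Since z > 0, x * z < l * z.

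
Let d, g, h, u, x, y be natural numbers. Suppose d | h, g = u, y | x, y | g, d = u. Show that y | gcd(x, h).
g = u and y | g, so y | u. d = u and d | h, therefore u | h. From y | u, y | h. Since y | x, y | gcd(x, h).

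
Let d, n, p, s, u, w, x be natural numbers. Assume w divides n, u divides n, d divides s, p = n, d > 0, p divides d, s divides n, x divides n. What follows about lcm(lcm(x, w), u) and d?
lcm(lcm(x, w), u) ≤ d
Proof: p = n and p divides d, thus n divides d. Because d divides s and s divides n, d divides n. Since n divides d, n = d. Since x divides n and w divides n, lcm(x, w) divides n. Since u divides n, lcm(lcm(x, w), u) divides n. Since n = d, lcm(lcm(x, w), u) divides d. d > 0, so lcm(lcm(x, w), u) ≤ d.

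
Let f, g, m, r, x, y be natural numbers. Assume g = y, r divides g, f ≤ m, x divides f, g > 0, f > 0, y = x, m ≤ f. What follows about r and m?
r ≤ m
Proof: Since f ≤ m and m ≤ f, f = m. g = y and y = x, therefore g = x. r divides g and g > 0, hence r ≤ g. g = x, so r ≤ x. From x divides f and f > 0, x ≤ f. From r ≤ x, r ≤ f. Because f = m, r ≤ m.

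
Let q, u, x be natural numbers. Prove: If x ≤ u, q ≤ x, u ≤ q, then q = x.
From x ≤ u and u ≤ q, x ≤ q. q ≤ x, so q = x.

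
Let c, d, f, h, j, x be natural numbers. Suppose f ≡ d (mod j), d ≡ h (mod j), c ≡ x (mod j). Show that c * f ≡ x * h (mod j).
f ≡ d (mod j) and d ≡ h (mod j), therefore f ≡ h (mod j). Since c ≡ x (mod j), c * f ≡ x * h (mod j).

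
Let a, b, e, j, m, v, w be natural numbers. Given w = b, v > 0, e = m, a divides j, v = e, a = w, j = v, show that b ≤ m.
Since v = e and e = m, v = m. a = w and w = b, so a = b. From j = v and a divides j, a divides v. Since a = b, b divides v. Since v > 0, b ≤ v. Since v = m, b ≤ m.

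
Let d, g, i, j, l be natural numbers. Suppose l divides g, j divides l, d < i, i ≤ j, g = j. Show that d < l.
Because g = j and l divides g, l divides j. j divides l, so j = l. From i ≤ j, i ≤ l. d < i, so d < l.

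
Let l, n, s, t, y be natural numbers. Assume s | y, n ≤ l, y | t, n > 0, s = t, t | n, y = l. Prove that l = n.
Since s = t and s | y, t | y. y | t, so t = y. t | n and n > 0, so t ≤ n. t = y, so y ≤ n. From y = l, l ≤ n. From n ≤ l, n = l. Then l = n.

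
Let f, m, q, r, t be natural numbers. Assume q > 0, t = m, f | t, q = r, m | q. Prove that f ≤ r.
Since t = m and f | t, f | m. Since m | q, f | q. Since q > 0, f ≤ q. q = r, so f ≤ r.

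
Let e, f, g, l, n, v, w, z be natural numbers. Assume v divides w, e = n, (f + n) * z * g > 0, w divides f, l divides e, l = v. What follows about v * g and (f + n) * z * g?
v * g ≤ (f + n) * z * g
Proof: v divides w and w divides f, therefore v divides f. Because l = v and l divides e, v divides e. e = n, so v divides n. v divides f, so v divides f + n. Then v divides (f + n) * z. Then v * g divides (f + n) * z * g. Because (f + n) * z * g > 0, v * g ≤ (f + n) * z * g.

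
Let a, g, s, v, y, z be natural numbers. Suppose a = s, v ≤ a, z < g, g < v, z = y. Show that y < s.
Because g < v and v ≤ a, g < a. z < g, so z < a. Since a = s, z < s. z = y, so y < s.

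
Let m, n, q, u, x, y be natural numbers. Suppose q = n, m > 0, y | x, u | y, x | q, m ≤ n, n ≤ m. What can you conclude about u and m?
u ≤ m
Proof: n ≤ m and m ≤ n, hence n = m. From y | x and x | q, y | q. Because q = n, y | n. Since u | y, u | n. n = m, so u | m. Since m > 0, u ≤ m.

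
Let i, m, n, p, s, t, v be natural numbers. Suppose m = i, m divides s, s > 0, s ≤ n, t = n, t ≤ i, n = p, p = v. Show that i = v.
From m = i and m divides s, i divides s. s > 0, so i ≤ s. Since s ≤ n, i ≤ n. From t = n and t ≤ i, n ≤ i. Since i ≤ n, i = n. Since n = p, i = p. p = v, so i = v.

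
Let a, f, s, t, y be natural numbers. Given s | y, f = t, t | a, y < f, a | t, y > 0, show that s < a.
t | a and a | t, thus t = a. Since f = t, f = a. s | y and y > 0, thus s ≤ y. y < f, so s < f. Since f = a, s < a.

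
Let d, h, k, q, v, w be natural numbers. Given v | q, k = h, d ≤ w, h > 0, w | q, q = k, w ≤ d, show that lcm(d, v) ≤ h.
Because q = k and k = h, q = h. Since w ≤ d and d ≤ w, w = d. Since w | q, d | q. v | q, so lcm(d, v) | q. Because q = h, lcm(d, v) | h. Since h > 0, lcm(d, v) ≤ h.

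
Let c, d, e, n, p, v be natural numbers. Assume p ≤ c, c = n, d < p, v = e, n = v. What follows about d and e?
d < e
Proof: c = n and n = v, thus c = v. From d < p and p ≤ c, d < c. c = v, so d < v. v = e, so d < e.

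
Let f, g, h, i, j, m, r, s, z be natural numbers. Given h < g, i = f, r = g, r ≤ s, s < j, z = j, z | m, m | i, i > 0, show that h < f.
r = g and r ≤ s, hence g ≤ s. s < j, so g < j. z | m and m | i, thus z | i. Since z = j, j | i. From i > 0, j ≤ i. Since g < j, g < i. i = f, so g < f. Since h < g, h < f.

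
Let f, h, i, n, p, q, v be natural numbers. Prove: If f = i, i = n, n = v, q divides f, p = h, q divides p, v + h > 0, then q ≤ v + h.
From f = i and i = n, f = n. n = v, so f = v. Since q divides f, q divides v. p = h and q divides p, therefore q divides h. Since q divides v, q divides v + h. Since v + h > 0, q ≤ v + h.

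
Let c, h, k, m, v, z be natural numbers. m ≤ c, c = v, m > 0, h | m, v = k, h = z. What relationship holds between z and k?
z ≤ k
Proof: c = v and v = k, so c = k. From h | m and m > 0, h ≤ m. h = z, so z ≤ m. m ≤ c, so z ≤ c. Since c = k, z ≤ k.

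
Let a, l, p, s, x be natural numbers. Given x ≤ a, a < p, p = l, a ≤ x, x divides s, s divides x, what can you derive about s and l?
s < l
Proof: Because a ≤ x and x ≤ a, a = x. Because x divides s and s divides x, x = s. From a = x, a = s. Since a < p, s < p. Because p = l, s < l.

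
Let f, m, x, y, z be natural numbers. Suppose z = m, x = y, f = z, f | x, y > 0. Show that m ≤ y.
x = y and f | x, therefore f | y. y > 0, so f ≤ y. Because f = z, z ≤ y. z = m, so m ≤ y.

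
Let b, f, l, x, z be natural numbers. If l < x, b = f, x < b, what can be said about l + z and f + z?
l + z < f + z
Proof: b = f and x < b, hence x < f. Since l < x, l < f. Then l + z < f + z.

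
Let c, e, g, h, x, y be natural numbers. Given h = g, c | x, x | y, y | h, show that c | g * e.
c | x and x | y, therefore c | y. Since y | h, c | h. h = g, so c | g. Then c | g * e.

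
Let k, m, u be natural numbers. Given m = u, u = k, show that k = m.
m = u and u = k, so m = k. Then k = m.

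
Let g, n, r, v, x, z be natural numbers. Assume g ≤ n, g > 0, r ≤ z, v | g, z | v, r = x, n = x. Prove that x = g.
Because r = x and r ≤ z, x ≤ z. z | v and v | g, thus z | g. g > 0, so z ≤ g. x ≤ z, so x ≤ g. n = x and g ≤ n, therefore g ≤ x. x ≤ g, so x = g.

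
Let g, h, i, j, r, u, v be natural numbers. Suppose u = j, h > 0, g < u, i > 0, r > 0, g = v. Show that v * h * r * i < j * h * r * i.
From g = v and g < u, v < u. Since u = j, v < j. Combining with h > 0, by multiplying by a positive, v * h < j * h. Because r > 0, by multiplying by a positive, v * h * r < j * h * r. Since i > 0, by multiplying by a positive, v * h * r * i < j * h * r * i.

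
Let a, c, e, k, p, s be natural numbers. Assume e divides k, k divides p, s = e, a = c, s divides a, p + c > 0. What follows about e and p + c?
e ≤ p + c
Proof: e divides k and k divides p, hence e divides p. Because a = c and s divides a, s divides c. Because s = e, e divides c. e divides p, so e divides p + c. Because p + c > 0, e ≤ p + c.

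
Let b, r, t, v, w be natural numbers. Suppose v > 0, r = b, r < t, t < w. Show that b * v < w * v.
Because r < t and t < w, r < w. Since r = b, b < w. From v > 0, by multiplying by a positive, b * v < w * v.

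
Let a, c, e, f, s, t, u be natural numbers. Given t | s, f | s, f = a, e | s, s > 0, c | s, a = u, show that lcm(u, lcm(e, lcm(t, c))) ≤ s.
f = a and a = u, so f = u. From f | s, u | s. Since t | s and c | s, lcm(t, c) | s. From e | s, lcm(e, lcm(t, c)) | s. u | s, so lcm(u, lcm(e, lcm(t, c))) | s. s > 0, so lcm(u, lcm(e, lcm(t, c))) ≤ s.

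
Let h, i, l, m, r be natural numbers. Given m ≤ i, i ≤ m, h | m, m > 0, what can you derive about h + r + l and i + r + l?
h + r + l ≤ i + r + l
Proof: From m ≤ i and i ≤ m, m = i. Since h | m and m > 0, h ≤ m. Since m = i, h ≤ i. Then h + r ≤ i + r. Then h + r + l ≤ i + r + l.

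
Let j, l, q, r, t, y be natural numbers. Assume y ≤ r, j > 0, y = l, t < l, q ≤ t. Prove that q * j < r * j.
y = l and y ≤ r, hence l ≤ r. Since t < l, t < r. q ≤ t, so q < r. Since j > 0, by multiplying by a positive, q * j < r * j.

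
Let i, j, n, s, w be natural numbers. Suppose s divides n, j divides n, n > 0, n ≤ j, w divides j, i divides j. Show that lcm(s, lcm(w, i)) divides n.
Because j divides n and n > 0, j ≤ n. n ≤ j, so j = n. w divides j and i divides j, thus lcm(w, i) divides j. Because j = n, lcm(w, i) divides n. s divides n, so lcm(s, lcm(w, i)) divides n.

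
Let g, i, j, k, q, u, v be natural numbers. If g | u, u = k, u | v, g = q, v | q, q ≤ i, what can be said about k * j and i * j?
k * j ≤ i * j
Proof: From g = q and g | u, q | u. From u | v and v | q, u | q. q | u, so q = u. From q ≤ i, u ≤ i. Since u = k, k ≤ i. Then k * j ≤ i * j.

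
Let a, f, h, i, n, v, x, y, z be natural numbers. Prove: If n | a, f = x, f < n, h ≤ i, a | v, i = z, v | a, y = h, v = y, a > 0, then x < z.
Since v = y and y = h, v = h. a | v and v | a, hence a = v. f = x and f < n, so x < n. n | a and a > 0, so n ≤ a. x < n, so x < a. Since a = v, x < v. v = h, so x < h. Because i = z and h ≤ i, h ≤ z. x < h, so x < z.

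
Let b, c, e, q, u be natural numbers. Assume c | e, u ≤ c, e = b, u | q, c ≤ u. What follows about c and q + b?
c | q + b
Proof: u ≤ c and c ≤ u, so u = c. u | q, so c | q. Since e = b and c | e, c | b. From c | q, c | q + b.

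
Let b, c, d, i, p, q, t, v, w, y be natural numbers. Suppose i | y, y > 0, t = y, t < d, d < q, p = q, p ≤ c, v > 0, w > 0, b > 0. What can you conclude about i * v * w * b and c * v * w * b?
i * v * w * b < c * v * w * b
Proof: Since i | y and y > 0, i ≤ y. From t = y and t < d, y < d. d < q, so y < q. i ≤ y, so i < q. Because p = q and p ≤ c, q ≤ c. Since i < q, i < c. Since v > 0, i * v < c * v. Since w > 0, i * v * w < c * v * w. b > 0, so i * v * w * b < c * v * w * b.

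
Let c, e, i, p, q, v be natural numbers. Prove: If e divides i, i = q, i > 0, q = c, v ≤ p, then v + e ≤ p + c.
From i = q and q = c, i = c. e divides i and i > 0, thus e ≤ i. i = c, so e ≤ c. Since v ≤ p, v + e ≤ p + c.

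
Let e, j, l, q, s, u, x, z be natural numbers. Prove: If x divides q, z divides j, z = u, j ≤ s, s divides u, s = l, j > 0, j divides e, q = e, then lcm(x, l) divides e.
q = e and x divides q, thus x divides e. z = u and z divides j, so u divides j. s divides u, so s divides j. Since j > 0, s ≤ j. Since j ≤ s, j = s. Since s = l, j = l. j divides e, so l divides e. Since x divides e, lcm(x, l) divides e.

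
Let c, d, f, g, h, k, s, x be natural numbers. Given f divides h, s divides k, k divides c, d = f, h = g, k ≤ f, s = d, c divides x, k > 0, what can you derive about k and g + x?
k divides g + x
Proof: Because s = d and d = f, s = f. s divides k and k > 0, hence s ≤ k. s = f, so f ≤ k. k ≤ f, so f = k. h = g and f divides h, therefore f divides g. Since f = k, k divides g. k divides c and c divides x, hence k divides x. Since k divides g, k divides g + x.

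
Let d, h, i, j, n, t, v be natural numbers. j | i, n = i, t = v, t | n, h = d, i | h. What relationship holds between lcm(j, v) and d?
lcm(j, v) | d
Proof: Since t = v and t | n, v | n. n = i, so v | i. j | i, so lcm(j, v) | i. Since h = d and i | h, i | d. From lcm(j, v) | i, lcm(j, v) | d.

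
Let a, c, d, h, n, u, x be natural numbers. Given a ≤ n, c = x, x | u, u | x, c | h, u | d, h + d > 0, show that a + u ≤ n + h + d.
From x | u and u | x, x = u. c = x, so c = u. c | h, so u | h. u | d, so u | h + d. From h + d > 0, u ≤ h + d. Since a ≤ n, a + u ≤ n + h + d.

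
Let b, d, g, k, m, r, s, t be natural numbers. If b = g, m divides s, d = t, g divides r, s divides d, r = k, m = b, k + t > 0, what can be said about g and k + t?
g ≤ k + t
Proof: Because r = k and g divides r, g divides k. m = b and b = g, so m = g. d = t and s divides d, hence s divides t. m divides s, so m divides t. Since m = g, g divides t. g divides k, so g divides k + t. Since k + t > 0, g ≤ k + t.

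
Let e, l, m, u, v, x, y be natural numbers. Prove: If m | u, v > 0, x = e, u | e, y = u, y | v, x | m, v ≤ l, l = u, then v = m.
Since l = u and v ≤ l, v ≤ u. Because y = u and y | v, u | v. Since v > 0, u ≤ v. From v ≤ u, v = u. Since x = e and x | m, e | m. u | e, so u | m. m | u, so u = m. v = u, so v = m.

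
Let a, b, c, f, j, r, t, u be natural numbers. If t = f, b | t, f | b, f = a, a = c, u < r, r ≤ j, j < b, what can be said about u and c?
u < c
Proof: t = f and b | t, thus b | f. Since f | b, b = f. f = a, so b = a. Since a = c, b = c. Since r ≤ j and j < b, r < b. From u < r, u < b. Since b = c, u < c.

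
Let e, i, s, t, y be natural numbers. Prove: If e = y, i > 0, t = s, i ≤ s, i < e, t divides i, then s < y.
t = s and t divides i, so s divides i. Since i > 0, s ≤ i. i ≤ s, so i = s. From e = y and i < e, i < y. From i = s, s < y.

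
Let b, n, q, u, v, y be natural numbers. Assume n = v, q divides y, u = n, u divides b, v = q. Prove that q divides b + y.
From u = n and n = v, u = v. v = q, so u = q. Since u divides b, q divides b. Since q divides y, q divides b + y.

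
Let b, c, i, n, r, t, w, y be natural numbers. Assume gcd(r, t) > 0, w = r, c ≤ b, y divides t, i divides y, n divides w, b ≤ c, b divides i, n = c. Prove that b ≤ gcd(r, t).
From c ≤ b and b ≤ c, c = b. Since n = c, n = b. w = r and n divides w, hence n divides r. Since n = b, b divides r. i divides y and y divides t, therefore i divides t. Because b divides i, b divides t. b divides r, so b divides gcd(r, t). Since gcd(r, t) > 0, b ≤ gcd(r, t).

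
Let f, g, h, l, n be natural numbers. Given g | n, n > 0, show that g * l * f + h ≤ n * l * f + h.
From g | n and n > 0, g ≤ n. Then g * l ≤ n * l. Then g * l * f ≤ n * l * f. Then g * l * f + h ≤ n * l * f + h.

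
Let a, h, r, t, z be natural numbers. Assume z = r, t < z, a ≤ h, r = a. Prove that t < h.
z = r and r = a, therefore z = a. From t < z, t < a. Since a ≤ h, t < h.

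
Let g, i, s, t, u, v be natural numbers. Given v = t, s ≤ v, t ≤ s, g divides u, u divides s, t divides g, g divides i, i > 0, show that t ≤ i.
From v = t and s ≤ v, s ≤ t. Because t ≤ s, s = t. Because g divides u and u divides s, g divides s. s = t, so g divides t. t divides g, so g = t. Since g divides i and i > 0, g ≤ i. Since g = t, t ≤ i.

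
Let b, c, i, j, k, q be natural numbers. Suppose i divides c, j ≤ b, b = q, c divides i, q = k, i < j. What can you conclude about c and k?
c < k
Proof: Because i divides c and c divides i, i = c. b = q and q = k, so b = k. From j ≤ b, j ≤ k. Since i < j, i < k. Because i = c, c < k.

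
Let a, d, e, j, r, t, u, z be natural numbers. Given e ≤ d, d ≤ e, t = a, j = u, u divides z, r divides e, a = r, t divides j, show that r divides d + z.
From e ≤ d and d ≤ e, e = d. Since r divides e, r divides d. Since t = a and a = r, t = r. j = u and t divides j, hence t divides u. Since u divides z, t divides z. From t = r, r divides z. r divides d, so r divides d + z.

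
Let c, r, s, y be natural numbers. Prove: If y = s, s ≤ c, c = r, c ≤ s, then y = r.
s ≤ c and c ≤ s, hence s = c. Since y = s, y = c. Since c = r, y = r.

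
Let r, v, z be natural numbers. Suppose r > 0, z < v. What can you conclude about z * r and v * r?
z * r < v * r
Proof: From z < v and r > 0, by multiplying by a positive, z * r < v * r.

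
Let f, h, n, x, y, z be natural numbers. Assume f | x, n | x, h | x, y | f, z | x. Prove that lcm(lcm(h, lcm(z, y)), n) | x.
Because y | f and f | x, y | x. Since z | x, lcm(z, y) | x. h | x, so lcm(h, lcm(z, y)) | x. Since n | x, lcm(lcm(h, lcm(z, y)), n) | x.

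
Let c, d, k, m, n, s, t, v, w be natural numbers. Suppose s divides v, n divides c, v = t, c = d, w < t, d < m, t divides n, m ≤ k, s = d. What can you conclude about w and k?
w < k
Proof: From s = d and s divides v, d divides v. v = t, so d divides t. From t divides n and n divides c, t divides c. c = d, so t divides d. Since d divides t, d = t. d < m and m ≤ k, therefore d < k. Because d = t, t < k. Since w < t, w < k.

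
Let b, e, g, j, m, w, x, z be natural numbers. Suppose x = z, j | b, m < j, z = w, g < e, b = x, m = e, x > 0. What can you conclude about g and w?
g < w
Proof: From x = z and z = w, x = w. Because m = e and m < j, e < j. g < e, so g < j. Since b = x and j | b, j | x. Since x > 0, j ≤ x. g < j, so g < x. x = w, so g < w.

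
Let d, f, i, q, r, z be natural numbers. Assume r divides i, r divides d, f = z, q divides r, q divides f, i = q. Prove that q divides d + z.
Since i = q and r divides i, r divides q. Since q divides r, r = q. Because r divides d, q divides d. f = z and q divides f, thus q divides z. Since q divides d, q divides d + z.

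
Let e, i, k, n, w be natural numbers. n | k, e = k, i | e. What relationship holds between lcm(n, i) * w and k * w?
lcm(n, i) * w | k * w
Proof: e = k and i | e, hence i | k. Since n | k, lcm(n, i) | k. Then lcm(n, i) * w | k * w.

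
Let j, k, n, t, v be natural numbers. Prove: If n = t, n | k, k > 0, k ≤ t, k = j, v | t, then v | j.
n = t and n | k, hence t | k. Because k > 0, t ≤ k. From k ≤ t, t = k. k = j, so t = j. v | t, so v | j.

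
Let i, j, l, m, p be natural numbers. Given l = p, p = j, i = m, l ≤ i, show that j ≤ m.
l = p and p = j, so l = j. i = m and l ≤ i, hence l ≤ m. Since l = j, j ≤ m.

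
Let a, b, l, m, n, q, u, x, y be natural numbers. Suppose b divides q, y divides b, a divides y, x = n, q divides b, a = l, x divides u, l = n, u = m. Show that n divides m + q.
x = n and x divides u, hence n divides u. Since u = m, n divides m. a = l and l = n, so a = n. From b divides q and q divides b, b = q. y divides b, so y divides q. a divides y, so a divides q. a = n, so n divides q. From n divides m, n divides m + q.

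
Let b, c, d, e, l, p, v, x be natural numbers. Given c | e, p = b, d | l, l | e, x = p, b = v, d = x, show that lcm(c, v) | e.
x = p and p = b, therefore x = b. b = v, so x = v. Since d | l and l | e, d | e. Since d = x, x | e. x = v, so v | e. c | e, so lcm(c, v) | e.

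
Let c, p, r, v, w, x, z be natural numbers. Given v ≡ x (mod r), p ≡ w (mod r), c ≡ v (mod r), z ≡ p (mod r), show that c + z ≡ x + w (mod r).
Because c ≡ v (mod r) and v ≡ x (mod r), c ≡ x (mod r). z ≡ p (mod r) and p ≡ w (mod r), so z ≡ w (mod r). Combining with c ≡ x (mod r), by adding congruences, c + z ≡ x + w (mod r).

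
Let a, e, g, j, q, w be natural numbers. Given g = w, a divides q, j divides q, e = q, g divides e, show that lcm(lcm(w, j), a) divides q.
Since e = q and g divides e, g divides q. Since g = w, w divides q. Since j divides q, lcm(w, j) divides q. a divides q, so lcm(lcm(w, j), a) divides q.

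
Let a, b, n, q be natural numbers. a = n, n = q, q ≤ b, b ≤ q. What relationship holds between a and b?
a = b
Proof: a = n and n = q, hence a = q. q ≤ b and b ≤ q, thus q = b. Since a = q, a = b.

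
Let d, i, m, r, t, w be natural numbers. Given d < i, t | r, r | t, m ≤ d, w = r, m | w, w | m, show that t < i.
r | t and t | r, hence r = t. Since m | w and w | m, m = w. w = r, so m = r. m ≤ d, so r ≤ d. Because r = t, t ≤ d. Since d < i, t < i.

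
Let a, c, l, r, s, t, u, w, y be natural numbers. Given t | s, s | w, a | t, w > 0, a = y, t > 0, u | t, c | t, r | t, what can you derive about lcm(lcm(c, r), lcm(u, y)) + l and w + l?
lcm(lcm(c, r), lcm(u, y)) + l ≤ w + l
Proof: Since c | t and r | t, lcm(c, r) | t. Since a = y and a | t, y | t. Since u | t, lcm(u, y) | t. lcm(c, r) | t, so lcm(lcm(c, r), lcm(u, y)) | t. t > 0, so lcm(lcm(c, r), lcm(u, y)) ≤ t. t | s and s | w, therefore t | w. Since w > 0, t ≤ w. Since lcm(lcm(c, r), lcm(u, y)) ≤ t, lcm(lcm(c, r), lcm(u, y)) ≤ w. Then lcm(lcm(c, r), lcm(u, y)) + l ≤ w + l.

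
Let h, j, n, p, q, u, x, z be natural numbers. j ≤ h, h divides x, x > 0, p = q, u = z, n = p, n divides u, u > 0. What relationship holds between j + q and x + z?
j + q ≤ x + z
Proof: From h divides x and x > 0, h ≤ x. j ≤ h, so j ≤ x. n = p and n divides u, so p divides u. Since u > 0, p ≤ u. Since u = z, p ≤ z. Since p = q, q ≤ z. Since j ≤ x, j + q ≤ x + z.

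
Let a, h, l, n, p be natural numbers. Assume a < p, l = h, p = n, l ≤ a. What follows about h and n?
h < n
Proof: Because l = h and l ≤ a, h ≤ a. Since p = n and a < p, a < n. h ≤ a, so h < n.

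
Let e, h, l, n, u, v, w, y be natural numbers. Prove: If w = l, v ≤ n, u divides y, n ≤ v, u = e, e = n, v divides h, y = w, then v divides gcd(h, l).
y = w and w = l, thus y = l. n ≤ v and v ≤ n, hence n = v. From e = n, e = v. u = e and u divides y, so e divides y. Since e = v, v divides y. y = l, so v divides l. v divides h, so v divides gcd(h, l).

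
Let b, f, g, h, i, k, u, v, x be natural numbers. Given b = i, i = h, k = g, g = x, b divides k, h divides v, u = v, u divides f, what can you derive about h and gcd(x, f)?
h divides gcd(x, f)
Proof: From b = i and i = h, b = h. Since k = g and g = x, k = x. Since b divides k, b divides x. Since b = h, h divides x. Since u = v and u divides f, v divides f. h divides v, so h divides f. h divides x, so h divides gcd(x, f).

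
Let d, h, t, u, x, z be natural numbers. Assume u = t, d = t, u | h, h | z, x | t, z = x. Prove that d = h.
u = t and u | h, so t | h. z = x and h | z, thus h | x. Since x | t, h | t. From t | h, t = h. Since d = t, d = h.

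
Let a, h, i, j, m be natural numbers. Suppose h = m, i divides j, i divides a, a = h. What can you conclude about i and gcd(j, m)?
i divides gcd(j, m)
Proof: Because a = h and h = m, a = m. i divides a, so i divides m. Since i divides j, i divides gcd(j, m).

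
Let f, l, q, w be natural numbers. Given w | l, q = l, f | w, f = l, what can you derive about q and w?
q = w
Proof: f = l and f | w, so l | w. Since w | l, l = w. q = l, so q = w.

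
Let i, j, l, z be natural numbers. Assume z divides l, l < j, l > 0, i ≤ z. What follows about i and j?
i < j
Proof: Because z divides l and l > 0, z ≤ l. Since i ≤ z, i ≤ l. Since l < j, i < j.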